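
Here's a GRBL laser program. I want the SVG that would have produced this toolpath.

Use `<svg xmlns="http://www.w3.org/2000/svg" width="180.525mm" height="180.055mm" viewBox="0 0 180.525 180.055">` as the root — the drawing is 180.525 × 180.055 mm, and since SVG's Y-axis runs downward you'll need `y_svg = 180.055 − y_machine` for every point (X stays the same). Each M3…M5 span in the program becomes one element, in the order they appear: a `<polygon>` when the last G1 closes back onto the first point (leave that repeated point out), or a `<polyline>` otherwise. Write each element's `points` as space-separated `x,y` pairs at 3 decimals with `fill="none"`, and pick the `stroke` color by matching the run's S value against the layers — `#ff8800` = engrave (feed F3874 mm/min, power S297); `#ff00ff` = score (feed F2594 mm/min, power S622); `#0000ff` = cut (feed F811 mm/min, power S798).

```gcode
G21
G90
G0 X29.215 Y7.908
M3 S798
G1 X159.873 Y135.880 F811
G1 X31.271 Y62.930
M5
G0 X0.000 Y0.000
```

Each laser-on run becomes one SVG element. Flip Y back into SVG space with y_svg = 180.055 − y_machine. Every run uses S798, so all elements get stroke `#0000ff` (cut).

Run 1: The run is open, so emit a `<polyline>` with points (Y-flipped): 29.215,172.147 159.873,44.175 31.271,117.125.

<svg xmlns="http://www.w3.org/2000/svg" width="180.525mm" height="180.055mm" viewBox="0 0 180.525 180.055">
  <polyline points="29.215,172.147 159.873,44.175 31.271,117.125" fill="none" stroke="#0000ff"/>
</svg>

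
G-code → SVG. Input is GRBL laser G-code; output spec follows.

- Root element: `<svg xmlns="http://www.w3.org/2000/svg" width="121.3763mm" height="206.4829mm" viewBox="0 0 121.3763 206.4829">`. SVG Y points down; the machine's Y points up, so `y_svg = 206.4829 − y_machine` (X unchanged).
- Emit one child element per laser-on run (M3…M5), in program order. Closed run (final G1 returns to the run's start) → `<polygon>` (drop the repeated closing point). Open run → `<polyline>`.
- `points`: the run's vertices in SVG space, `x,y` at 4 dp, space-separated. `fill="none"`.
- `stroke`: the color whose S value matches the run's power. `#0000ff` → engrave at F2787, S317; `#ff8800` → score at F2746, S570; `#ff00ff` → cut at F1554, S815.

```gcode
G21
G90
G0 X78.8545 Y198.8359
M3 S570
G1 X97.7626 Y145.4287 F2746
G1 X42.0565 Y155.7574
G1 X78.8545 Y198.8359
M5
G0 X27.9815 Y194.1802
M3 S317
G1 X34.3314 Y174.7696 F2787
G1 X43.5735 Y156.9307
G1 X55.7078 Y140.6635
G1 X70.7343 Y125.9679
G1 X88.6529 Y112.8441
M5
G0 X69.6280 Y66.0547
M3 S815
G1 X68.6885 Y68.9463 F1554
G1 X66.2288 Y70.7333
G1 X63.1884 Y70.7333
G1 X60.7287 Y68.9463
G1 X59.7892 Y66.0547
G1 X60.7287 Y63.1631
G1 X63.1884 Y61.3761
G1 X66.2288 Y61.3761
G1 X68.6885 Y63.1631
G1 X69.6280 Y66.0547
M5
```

Machine Y-up, SVG Y-down with viewBox height 206.4829, so y_svg = 206.4829 − y_machine; X carries over.

Run 1: S570 ⇒ score layer `#ff8800`. The run returns to its start, so emit a `<polygon>` with points (Y-flipped): 78.8545,7.6470 97.7626,61.0542 42.0565,50.7255.

Run 2: S317 ⇒ engrave layer `#0000ff`. The run is open, so emit a `<polyline>` with points (Y-flipped): 27.9815,12.3027 34.3314,31.7133 43.5735,49.5522 55.7078,65.8194 70.7343,80.5150 88.6529,93.6388.

Run 3: S815 ⇒ cut layer `#ff00ff`. The run returns to its start, so emit a `<polygon>` with points (Y-flipped): 69.6280,140.4282 68.6885,137.5366 66.2288,135.7496 63.1884,135.7496 60.7287,137.5366 59.7892,140.4282 60.7287,143.3198 63.1884,145.1068 66.2288,145.1068 68.6885,143.3198.

<svg xmlns="http://www.w3.org/2000/svg" width="121.3763mm" height="206.4829mm" viewBox="0 0 121.3763 206.4829">
  <polygon points="78.8545,7.6470 97.7626,61.0542 42.0565,50.7255" fill="none" stroke="#ff8800"/>
  <polyline points="27.9815,12.3027 34.3314,31.7133 43.5735,49.5522 55.7078,65.8194 70.7343,80.5150 88.6529,93.6388" fill="none" stroke="#0000ff"/>
  <polygon points="69.6280,140.4282 68.6885,137.5366 66.2288,135.7496 63.1884,135.7496 60.7287,137.5366 59.7892,140.4282 60.7287,143.3198 63.1884,145.1068 66.2288,145.1068 68.6885,143.3198" fill="none" stroke="#ff00ff"/>
</svg>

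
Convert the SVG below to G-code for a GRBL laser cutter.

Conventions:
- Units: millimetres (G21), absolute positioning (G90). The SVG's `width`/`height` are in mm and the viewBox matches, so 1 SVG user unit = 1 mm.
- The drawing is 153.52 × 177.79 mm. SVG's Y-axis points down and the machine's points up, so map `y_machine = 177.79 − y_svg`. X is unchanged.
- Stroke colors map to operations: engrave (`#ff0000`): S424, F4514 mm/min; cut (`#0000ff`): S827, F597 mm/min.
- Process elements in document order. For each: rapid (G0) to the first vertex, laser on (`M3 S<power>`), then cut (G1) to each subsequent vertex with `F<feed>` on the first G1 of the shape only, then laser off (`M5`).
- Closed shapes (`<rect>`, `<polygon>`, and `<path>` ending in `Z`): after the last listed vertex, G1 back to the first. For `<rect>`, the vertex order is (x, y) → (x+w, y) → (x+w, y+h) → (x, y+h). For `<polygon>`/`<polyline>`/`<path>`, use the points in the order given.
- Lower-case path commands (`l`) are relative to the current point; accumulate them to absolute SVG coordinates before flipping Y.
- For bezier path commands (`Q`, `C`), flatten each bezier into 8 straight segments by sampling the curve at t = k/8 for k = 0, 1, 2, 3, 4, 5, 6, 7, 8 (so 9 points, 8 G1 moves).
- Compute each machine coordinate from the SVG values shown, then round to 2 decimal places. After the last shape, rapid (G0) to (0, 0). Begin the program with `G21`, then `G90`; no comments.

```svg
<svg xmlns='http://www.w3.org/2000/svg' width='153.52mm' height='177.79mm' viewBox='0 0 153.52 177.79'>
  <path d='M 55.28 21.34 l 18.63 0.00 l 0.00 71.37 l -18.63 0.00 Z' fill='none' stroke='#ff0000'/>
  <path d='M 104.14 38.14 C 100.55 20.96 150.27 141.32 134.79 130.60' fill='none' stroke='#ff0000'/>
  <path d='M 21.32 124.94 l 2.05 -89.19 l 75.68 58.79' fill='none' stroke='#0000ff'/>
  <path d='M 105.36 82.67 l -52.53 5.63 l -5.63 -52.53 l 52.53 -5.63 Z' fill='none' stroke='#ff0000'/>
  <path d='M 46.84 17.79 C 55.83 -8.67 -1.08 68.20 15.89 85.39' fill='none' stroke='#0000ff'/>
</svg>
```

viewBox `0 0 153.52 177.79` with mm width/height → 1 unit = 1 mm. Flip: y_m = 177.79 − y_svg.

**Shape 1** — `<path>` rectangle, stroke `#ff0000` → engrave (S424, F4514). Machine vertices: (55.28,156.45) → (73.91,156.45) → (73.91,85.08) → (55.28,85.08) → (55.28,156.45). Closed: final G1 returns to the first vertex.

**Shape 2** — `<path>` cubic bezier, stroke `#ff0000` → engrave (S424, F4514). Control points (SVG): P0=(104.14,38.14), P1=(100.55,20.96), P2=(150.27,141.32), P3=(134.79,130.60); sampled at t=k/8. Machine vertices: (104.14,139.65) → (105.06,140.17) → (109.59,130.94) → (116.34,115.12) → (123.92,95.84) → (130.95,76.26) → (136.03,59.53) → (137.77,48.79) → (134.79,47.19). Open path.

**Shape 3** — `<path>` open polyline, stroke `#0000ff` → cut (S827, F597). Machine vertices: (21.32,52.85) → (23.37,142.04) → (99.05,83.25). Open path.

**Shape 4** — `<path>` regular polygon, stroke `#ff0000` → engrave (S424, F4514). Machine vertices: (105.36,95.12) → (52.83,89.49) → (47.20,142.02) → (99.73,147.65) → (105.36,95.12). Closed: final G1 returns to the first vertex.

**Shape 5** — `<path>` cubic bezier, stroke `#0000ff` → cut (S827, F597). Control points (SVG): P0=(46.84,17.79), P1=(55.83,-8.67), P2=(-1.08,68.20), P3=(15.89,85.39); sampled at t=k/8. Machine vertices: (46.84,160.00) → (47.40,165.40) → (43.41,163.02) → (36.52,154.77) → (28.37,142.57) → (20.60,128.32) → (14.83,113.94) → (12.72,101.33) → (15.89,92.40). Open path.

G21
G90
G0 X55.28 Y156.45
M3 S424
G1 X73.91 Y156.45 F4514
G1 X73.91 Y85.08
G1 X55.28 Y85.08
G1 X55.28 Y156.45
M5
G0 X104.14 Y139.65
M3 S424
G1 X105.06 Y140.17 F4514
G1 X109.59 Y130.94
G1 X116.34 Y115.12
G1 X123.92 Y95.84
G1 X130.95 Y76.26
G1 X136.03 Y59.53
G1 X137.77 Y48.79
G1 X134.79 Y47.19
M5
G0 X21.32 Y52.85
M3 S827
G1 X23.37 Y142.04 F597
G1 X99.05 Y83.25
M5
G0 X105.36 Y95.12
M3 S424
G1 X52.83 Y89.49 F4514
G1 X47.20 Y142.02
G1 X99.73 Y147.65
G1 X105.36 Y95.12
M5
G0 X46.84 Y160.00
M3 S827
G1 X47.40 Y165.40 F597
G1 X43.41 Y163.02
G1 X36.52 Y154.77
G1 X28.37 Y142.57
G1 X20.60 Y128.32
G1 X14.83 Y113.94
G1 X12.72 Y101.33
G1 X15.89 Y92.40
M5
G0 X0.00 Y0.00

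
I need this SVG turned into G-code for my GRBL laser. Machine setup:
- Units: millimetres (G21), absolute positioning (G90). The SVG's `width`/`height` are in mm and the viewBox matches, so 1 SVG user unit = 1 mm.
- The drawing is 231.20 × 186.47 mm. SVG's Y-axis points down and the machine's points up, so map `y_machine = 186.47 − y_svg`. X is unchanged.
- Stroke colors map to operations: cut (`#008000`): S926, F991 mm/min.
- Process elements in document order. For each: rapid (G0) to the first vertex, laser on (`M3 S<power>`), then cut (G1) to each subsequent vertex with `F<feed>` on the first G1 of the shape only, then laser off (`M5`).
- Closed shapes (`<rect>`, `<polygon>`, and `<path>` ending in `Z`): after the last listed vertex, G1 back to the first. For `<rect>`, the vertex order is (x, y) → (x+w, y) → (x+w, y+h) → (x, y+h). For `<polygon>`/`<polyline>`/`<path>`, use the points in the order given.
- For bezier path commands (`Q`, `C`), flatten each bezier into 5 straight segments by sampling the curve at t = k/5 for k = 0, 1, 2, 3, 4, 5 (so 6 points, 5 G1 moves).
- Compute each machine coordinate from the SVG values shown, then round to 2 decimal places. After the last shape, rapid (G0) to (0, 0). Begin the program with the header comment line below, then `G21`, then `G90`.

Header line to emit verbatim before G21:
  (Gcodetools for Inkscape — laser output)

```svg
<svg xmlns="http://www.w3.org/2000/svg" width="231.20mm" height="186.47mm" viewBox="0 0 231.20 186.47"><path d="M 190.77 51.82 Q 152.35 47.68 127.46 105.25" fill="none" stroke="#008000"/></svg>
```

(Gcodetools for Inkscape — laser output)
G21
G90
G0 X190.77 Y134.65
M3 S926
G1 X175.94 Y133.84 F991
G1 X162.20 Y128.09
G1 X149.54 Y117.40
G1 X137.96 Y101.78
G1 X127.46 Y81.22
M5
G0 X0.00 Y0.00

Since the viewBox matches the mm dimensions, user units are millimetres directly. The only transform is the Y-flip y_m = 186.47 − y_svg.

Shape 1 is a quadratic bezier drawn with `<path>`. Its stroke #008000 means cut at S926, F991. After flipping Y the toolpath is (190.77,134.65) → (175.94,133.84) → (162.20,128.09) → (149.54,117.40) → (137.96,101.78) → (127.46,81.22).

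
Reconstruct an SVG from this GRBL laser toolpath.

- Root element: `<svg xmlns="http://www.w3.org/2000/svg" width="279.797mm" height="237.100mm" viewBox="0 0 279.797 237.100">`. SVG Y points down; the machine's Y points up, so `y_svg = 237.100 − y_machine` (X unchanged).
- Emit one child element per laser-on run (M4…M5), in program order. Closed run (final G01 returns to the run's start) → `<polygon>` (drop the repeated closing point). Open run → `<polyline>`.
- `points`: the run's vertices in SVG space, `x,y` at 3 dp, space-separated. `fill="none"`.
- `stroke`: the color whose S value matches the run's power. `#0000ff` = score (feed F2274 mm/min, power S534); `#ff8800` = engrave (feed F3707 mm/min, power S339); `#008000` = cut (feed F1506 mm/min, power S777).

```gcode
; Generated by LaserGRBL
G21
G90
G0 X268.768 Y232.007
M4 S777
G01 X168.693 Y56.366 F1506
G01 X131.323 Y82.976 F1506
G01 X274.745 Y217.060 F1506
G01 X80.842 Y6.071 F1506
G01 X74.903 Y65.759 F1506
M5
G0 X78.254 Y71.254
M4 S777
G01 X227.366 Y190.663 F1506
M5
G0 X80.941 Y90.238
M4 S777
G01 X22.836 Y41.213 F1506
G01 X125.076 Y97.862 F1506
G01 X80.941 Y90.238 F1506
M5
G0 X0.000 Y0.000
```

<svg xmlns="http://www.w3.org/2000/svg" width="279.797mm" height="237.100mm" viewBox="0 0 279.797 237.100">
  <polyline points="268.768,5.093 168.693,180.734 131.323,154.124 274.745,20.040 80.842,231.029 74.903,171.341" fill="none" stroke="#008000"/>
  <polyline points="78.254,165.846 227.366,46.437" fill="none" stroke="#008000"/>
  <polygon points="80.941,146.862 22.836,195.887 125.076,139.238" fill="none" stroke="#008000"/>
</svg>

Each laser-on run becomes one SVG element. Flip Y back into SVG space with y_svg = 237.100 − y_machine. Every run uses S777, so all elements get stroke `#008000` (cut).

Run 1: The run is open, so emit a `<polyline>` with points (Y-flipped): 268.768,5.093 168.693,180.734 131.323,154.124 274.745,20.040 80.842,231.029 74.903,171.341.

Run 2: The run is open, so emit a `<polyline>` with points (Y-flipped): 78.254,165.846 227.366,46.437.

Run 3: The run returns to its start, so emit a `<polygon>` with points (Y-flipped): 80.941,146.862 22.836,195.887 125.076,139.238.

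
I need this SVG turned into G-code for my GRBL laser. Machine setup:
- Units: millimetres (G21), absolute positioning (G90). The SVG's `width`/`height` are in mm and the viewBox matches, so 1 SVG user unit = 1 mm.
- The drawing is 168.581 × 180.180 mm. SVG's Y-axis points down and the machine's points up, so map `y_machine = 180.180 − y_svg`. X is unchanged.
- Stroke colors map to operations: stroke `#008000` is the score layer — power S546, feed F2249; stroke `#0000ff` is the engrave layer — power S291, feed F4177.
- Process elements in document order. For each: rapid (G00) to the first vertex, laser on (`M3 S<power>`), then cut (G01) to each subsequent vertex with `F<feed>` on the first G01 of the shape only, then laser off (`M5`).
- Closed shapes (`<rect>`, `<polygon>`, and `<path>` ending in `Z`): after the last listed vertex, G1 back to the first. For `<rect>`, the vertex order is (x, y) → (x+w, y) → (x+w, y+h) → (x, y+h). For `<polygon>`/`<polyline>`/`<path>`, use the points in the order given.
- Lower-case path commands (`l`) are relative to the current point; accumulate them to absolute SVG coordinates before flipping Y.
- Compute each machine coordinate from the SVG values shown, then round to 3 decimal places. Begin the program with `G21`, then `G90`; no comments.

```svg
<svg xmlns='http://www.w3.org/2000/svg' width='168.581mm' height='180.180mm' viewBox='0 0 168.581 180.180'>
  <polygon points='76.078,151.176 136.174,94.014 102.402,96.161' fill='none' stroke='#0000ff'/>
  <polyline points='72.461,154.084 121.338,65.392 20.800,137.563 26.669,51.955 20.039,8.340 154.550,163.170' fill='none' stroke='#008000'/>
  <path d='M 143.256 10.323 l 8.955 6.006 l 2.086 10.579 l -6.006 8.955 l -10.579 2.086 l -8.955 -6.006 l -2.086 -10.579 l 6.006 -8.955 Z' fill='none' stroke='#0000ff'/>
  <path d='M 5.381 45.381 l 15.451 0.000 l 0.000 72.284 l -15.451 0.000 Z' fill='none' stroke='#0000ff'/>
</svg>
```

G21
G90
G00 X76.078 Y29.004
M3 S291
G01 X136.174 Y86.166 F4177
G01 X102.402 Y84.019
G01 X76.078 Y29.004
M5
G00 X72.461 Y26.096
M3 S546
G01 X121.338 Y114.788 F2249
G01 X20.800 Y42.617
G01 X26.669 Y128.225
G01 X20.039 Y171.840
G01 X154.550 Y17.010
M5
G00 X143.256 Y169.857
M3 S291
G01 X152.211 Y163.851 F4177
G01 X154.297 Y153.272
G01 X148.291 Y144.317
G01 X137.712 Y142.231
G01 X128.757 Y148.237
G01 X126.671 Y158.816
G01 X132.677 Y167.771
G01 X143.256 Y169.857
M5
G00 X5.381 Y134.799
M3 S291
G01 X20.832 Y134.799 F4177
G01 X20.832 Y62.515
G01 X5.381 Y62.515
G01 X5.381 Y134.799
M5

1 u = 1 mm; y_m = 180.180 − y.

[1] `<polygon>` closed polygon, #0000ff→engrave S291 F4177: (76.078,29.004) → (136.174,86.166) → (102.402,84.019) → (76.078,29.004) (closed)

[2] `<polyline>` open polyline, #008000→score S546 F2249: (72.461,26.096) → (121.338,114.788) → (20.800,42.617) → (26.669,128.225) → (20.039,171.840) → (154.550,17.010)

[3] `<path>` regular polygon, #0000ff→engrave S291 F4177: (143.256,169.857) → (152.211,163.851) → (154.297,153.272) → (148.291,144.317) → (137.712,142.231) → (128.757,148.237) → (126.671,158.816) → (132.677,167.771) → (143.256,169.857) (closed)

[4] `<path>` rectangle, #0000ff→engrave S291 F4177: (5.381,134.799) → (20.832,134.799) → (20.832,62.515) → (5.381,62.515) → (5.381,134.799) (closed)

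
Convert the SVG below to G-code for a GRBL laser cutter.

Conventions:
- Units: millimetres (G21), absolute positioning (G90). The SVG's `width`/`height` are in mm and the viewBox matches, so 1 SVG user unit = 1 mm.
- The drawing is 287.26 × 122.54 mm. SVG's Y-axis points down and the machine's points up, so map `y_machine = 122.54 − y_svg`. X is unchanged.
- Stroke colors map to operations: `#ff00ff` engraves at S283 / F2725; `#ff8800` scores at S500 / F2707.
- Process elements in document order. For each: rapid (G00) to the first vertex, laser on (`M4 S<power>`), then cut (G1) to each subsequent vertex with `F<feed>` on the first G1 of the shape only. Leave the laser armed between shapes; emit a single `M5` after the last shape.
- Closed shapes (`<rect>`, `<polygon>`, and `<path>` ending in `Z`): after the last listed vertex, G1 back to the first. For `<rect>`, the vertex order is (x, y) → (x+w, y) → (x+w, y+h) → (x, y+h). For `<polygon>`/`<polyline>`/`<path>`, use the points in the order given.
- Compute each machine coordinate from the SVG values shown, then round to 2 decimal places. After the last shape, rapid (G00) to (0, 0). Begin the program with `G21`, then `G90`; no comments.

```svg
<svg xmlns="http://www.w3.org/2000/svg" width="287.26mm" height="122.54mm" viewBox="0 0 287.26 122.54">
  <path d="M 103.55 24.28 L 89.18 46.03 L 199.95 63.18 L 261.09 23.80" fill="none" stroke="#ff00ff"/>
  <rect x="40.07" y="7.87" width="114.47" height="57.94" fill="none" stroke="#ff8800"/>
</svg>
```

G21
G90
G00 X103.55 Y98.26
M4 S283
G1 X89.18 Y76.51 F2725
G1 X199.95 Y59.36
G1 X261.09 Y98.74
G00 X40.07 Y114.67
M4 S500
G1 X154.54 Y114.67 F2707
G1 X154.54 Y56.73
G1 X40.07 Y56.73
G1 X40.07 Y114.67
M5
G00 X0.00 Y0.00

Since the viewBox matches the mm dimensions, user units are millimetres directly. The only transform is the Y-flip y_m = 122.54 − y_svg.

Shape 1 is a open polyline drawn with `<path>`. Its stroke #ff00ff means engrave at S283, F2725. After flipping Y the toolpath is (103.55,98.26) → (89.18,76.51) → (199.95,59.36) → (261.09,98.74).

Shape 2 is a rectangle drawn with `<rect>`. Its stroke #ff8800 means score at S500, F2707. After flipping Y the toolpath is (40.07,114.67) → (154.54,114.67) → (154.54,56.73) → (40.07,56.73) → (40.07,114.67), returning to the start.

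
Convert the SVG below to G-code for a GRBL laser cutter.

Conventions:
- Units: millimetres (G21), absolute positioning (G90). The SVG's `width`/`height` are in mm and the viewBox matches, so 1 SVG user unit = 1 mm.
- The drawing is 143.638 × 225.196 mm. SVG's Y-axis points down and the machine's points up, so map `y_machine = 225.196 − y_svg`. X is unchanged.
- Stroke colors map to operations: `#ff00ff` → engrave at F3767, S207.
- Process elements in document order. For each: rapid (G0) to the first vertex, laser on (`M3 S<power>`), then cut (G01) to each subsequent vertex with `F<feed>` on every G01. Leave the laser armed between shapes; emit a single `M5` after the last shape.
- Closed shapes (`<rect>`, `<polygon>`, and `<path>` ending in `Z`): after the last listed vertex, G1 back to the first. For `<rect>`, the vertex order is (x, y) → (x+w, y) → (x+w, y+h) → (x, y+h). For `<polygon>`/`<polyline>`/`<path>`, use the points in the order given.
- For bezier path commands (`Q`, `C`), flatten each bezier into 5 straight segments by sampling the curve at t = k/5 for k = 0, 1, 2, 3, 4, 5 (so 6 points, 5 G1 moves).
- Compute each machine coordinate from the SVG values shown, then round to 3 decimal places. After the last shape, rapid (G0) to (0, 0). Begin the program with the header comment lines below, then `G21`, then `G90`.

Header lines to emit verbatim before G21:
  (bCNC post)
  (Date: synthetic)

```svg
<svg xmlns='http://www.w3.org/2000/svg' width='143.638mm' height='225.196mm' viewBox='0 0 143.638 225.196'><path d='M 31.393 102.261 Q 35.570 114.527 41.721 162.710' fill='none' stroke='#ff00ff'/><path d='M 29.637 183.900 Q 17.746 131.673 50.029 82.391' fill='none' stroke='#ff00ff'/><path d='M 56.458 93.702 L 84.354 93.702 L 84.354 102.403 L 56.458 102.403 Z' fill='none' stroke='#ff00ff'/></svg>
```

(bCNC post)
(Date: synthetic)
G21
G90
G0 X31.393 Y122.935
M3 S207
G01 X33.143 Y116.592 F3767
G01 X35.050 Y107.375 F3767
G01 X37.116 Y95.286 F3767
G01 X39.340 Y80.323 F3767
G01 X41.721 Y62.486 F3767
G0 X29.637 Y41.296
M3 S207
G01 X26.648 Y62.069 F3767
G01 X27.192 Y82.606 F3767
G01 X31.270 Y102.908 F3767
G01 X38.883 Y122.974 F3767
G01 X50.029 Y142.805 F3767
G0 X56.458 Y131.494
M3 S207
G01 X84.354 Y131.494 F3767
G01 X84.354 Y122.793 F3767
G01 X56.458 Y122.793 F3767
G01 X56.458 Y131.494 F3767
M5
G0 X0.000 Y0.000

viewBox `0 0 143.638 225.196` with mm width/height → 1 unit = 1 mm. Flip: y_m = 225.196 − y_svg.

**Shape 1** — `<path>` quadratic bezier, stroke `#ff00ff` → engrave (S207, F3767). Control points (SVG): P0=(31.393,102.261), P1=(35.570,114.527), P2=(41.721,162.710); sampled at t=k/5. Machine vertices: (31.393,122.935) → (33.143,116.592) → (35.050,107.375) → (37.116,95.286) → (39.340,80.323) → (41.721,62.486). Open path.

**Shape 2** — `<path>` quadratic bezier, stroke `#ff00ff` → engrave (S207, F3767). Control points (SVG): P0=(29.637,183.900), P1=(17.746,131.673), P2=(50.029,82.391); sampled at t=k/5. Machine vertices: (29.637,41.296) → (26.648,62.069) → (27.192,82.606) → (31.270,102.908) → (38.883,122.974) → (50.029,142.805). Open path.

**Shape 3** — `<path>` rectangle, stroke `#ff00ff` → engrave (S207, F3767). Machine vertices: (56.458,131.494) → (84.354,131.494) → (84.354,122.793) → (56.458,122.793) → (56.458,131.494). Closed: final G1 returns to the first vertex.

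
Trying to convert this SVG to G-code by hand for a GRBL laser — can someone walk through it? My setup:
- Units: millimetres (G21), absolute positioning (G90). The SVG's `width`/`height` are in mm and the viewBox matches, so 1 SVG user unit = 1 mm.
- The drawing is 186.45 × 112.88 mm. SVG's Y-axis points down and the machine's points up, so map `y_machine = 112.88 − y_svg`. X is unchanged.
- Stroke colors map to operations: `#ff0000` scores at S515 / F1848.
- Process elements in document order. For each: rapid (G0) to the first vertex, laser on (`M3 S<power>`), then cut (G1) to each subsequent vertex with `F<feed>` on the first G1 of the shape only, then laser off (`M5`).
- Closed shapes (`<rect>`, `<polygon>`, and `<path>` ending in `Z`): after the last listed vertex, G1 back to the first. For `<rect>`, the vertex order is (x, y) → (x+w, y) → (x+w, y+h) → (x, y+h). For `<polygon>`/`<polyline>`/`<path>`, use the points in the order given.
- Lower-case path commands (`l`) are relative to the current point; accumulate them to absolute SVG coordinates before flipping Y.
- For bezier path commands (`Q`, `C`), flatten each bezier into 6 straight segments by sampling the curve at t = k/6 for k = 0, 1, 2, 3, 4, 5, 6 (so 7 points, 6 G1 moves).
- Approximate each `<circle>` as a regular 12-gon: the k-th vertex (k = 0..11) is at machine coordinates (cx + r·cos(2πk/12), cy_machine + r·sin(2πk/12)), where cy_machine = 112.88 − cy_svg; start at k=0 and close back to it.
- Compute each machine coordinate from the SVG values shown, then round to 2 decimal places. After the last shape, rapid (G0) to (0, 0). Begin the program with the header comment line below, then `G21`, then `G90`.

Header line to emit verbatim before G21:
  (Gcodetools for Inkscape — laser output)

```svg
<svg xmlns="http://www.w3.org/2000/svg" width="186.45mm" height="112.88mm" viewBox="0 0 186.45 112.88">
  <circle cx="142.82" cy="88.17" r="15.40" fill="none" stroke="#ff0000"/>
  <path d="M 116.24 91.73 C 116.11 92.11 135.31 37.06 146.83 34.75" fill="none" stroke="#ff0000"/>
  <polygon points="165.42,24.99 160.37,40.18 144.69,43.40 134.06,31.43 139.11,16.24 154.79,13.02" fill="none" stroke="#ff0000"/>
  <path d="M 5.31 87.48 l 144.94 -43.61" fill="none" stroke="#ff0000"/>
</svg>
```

viewBox `0 0 186.45 112.88` with mm width/height → 1 unit = 1 mm. Flip: y_m = 112.88 − y_svg.

**Shape 1** — `<circle>` circle, stroke `#ff0000` → score (S515, F1848). Machine vertices: (158.22,24.71) → (156.16,32.41) → (150.52,38.05) → (142.82,40.11) → (135.12,38.05) → (129.48,32.41) → (127.42,24.71) → (129.48,17.01) → (135.12,11.37) → (142.82,9.31) → (150.52,11.37) → (156.16,17.01) → (158.22,24.71). Closed: final G1 returns to the first vertex.

**Shape 2** — `<path>` cubic bezier, stroke `#ff0000` → score (S515, F1848). Control points (SVG): P0=(116.24,91.73), P1=(116.11,92.11), P2=(135.31,37.06), P3=(146.83,34.75); sampled at t=k/6. Machine vertices: (116.24,21.15) → (117.66,25.08) → (121.55,35.24) → (127.17,48.63) → (133.75,62.25) → (140.56,73.08) → (146.83,78.13). Open path.

**Shape 3** — `<polygon>` regular polygon, stroke `#ff0000` → score (S515, F1848). Machine vertices: (165.42,87.89) → (160.37,72.70) → (144.69,69.48) → (134.06,81.45) → (139.11,96.64) → (154.79,99.86) → (165.42,87.89). Closed: final G1 returns to the first vertex.

**Shape 4** — `<path>` line segment, stroke `#ff0000` → score (S515, F1848). Machine vertices: (5.31,25.40) → (150.25,69.01). Open path.

(Gcodetools for Inkscape — laser output)
G21
G90
G0 X158.22 Y24.71
M3 S515
G1 X156.16 Y32.41 F1848
G1 X150.52 Y38.05
G1 X142.82 Y40.11
G1 X135.12 Y38.05
G1 X129.48 Y32.41
G1 X127.42 Y24.71
G1 X129.48 Y17.01
G1 X135.12 Y11.37
G1 X142.82 Y9.31
G1 X150.52 Y11.37
G1 X156.16 Y17.01
G1 X158.22 Y24.71
M5
G0 X116.24 Y21.15
M3 S515
G1 X117.66 Y25.08 F1848
G1 X121.55 Y35.24
G1 X127.17 Y48.63
G1 X133.75 Y62.25
G1 X140.56 Y73.08
G1 X146.83 Y78.13
M5
G0 X165.42 Y87.89
M3 S515
G1 X160.37 Y72.70 F1848
G1 X144.69 Y69.48
G1 X134.06 Y81.45
G1 X139.11 Y96.64
G1 X154.79 Y99.86
G1 X165.42 Y87.89
M5
G0 X5.31 Y25.40
M3 S515
G1 X150.25 Y69.01 F1848
M5
G0 X0.00 Y0.00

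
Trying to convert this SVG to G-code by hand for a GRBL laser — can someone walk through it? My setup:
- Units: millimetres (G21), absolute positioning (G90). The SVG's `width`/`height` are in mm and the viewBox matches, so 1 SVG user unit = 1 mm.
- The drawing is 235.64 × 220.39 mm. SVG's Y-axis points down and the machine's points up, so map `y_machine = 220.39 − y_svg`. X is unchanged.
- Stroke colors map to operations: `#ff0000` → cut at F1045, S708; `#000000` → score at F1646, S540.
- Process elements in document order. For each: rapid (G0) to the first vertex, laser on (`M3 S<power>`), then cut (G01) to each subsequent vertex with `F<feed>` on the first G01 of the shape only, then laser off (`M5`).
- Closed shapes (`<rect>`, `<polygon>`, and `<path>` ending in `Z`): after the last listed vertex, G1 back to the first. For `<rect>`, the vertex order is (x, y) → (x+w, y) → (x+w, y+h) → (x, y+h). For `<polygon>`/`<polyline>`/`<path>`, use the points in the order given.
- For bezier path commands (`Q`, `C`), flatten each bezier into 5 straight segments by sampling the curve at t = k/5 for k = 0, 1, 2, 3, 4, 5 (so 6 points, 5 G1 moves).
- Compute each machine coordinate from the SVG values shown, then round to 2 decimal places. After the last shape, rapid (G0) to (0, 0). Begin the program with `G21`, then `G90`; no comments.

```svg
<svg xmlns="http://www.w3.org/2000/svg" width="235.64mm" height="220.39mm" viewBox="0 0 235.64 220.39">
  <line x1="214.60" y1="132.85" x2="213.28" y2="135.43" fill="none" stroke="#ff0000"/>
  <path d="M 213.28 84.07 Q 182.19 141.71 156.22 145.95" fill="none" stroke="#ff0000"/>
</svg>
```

G21
G90
G0 X214.60 Y87.54
M3 S708
G01 X213.28 Y84.96 F1045
M5
G0 X213.28 Y136.32
M3 S708
G01 X201.05 Y115.40 F1045
G01 X189.23 Y98.75
G01 X177.82 Y86.38
G01 X166.81 Y78.27
G01 X156.22 Y74.44
M5
G0 X0.00 Y0.00

Since the viewBox matches the mm dimensions, user units are millimetres directly. The only transform is the Y-flip y_m = 220.39 − y_svg.

Shape 1 is a line segment drawn with `<line>`. Its stroke #ff0000 means cut at S708, F1045. After flipping Y the toolpath is (214.60,87.54) → (213.28,84.96).

Shape 2 is a quadratic bezier drawn with `<path>`. Its stroke #ff0000 means cut at S708, F1045. After flipping Y the toolpath is (213.28,136.32) → (201.05,115.40) → (189.23,98.75) → (177.82,86.38) → (166.81,78.27) → (156.22,74.44).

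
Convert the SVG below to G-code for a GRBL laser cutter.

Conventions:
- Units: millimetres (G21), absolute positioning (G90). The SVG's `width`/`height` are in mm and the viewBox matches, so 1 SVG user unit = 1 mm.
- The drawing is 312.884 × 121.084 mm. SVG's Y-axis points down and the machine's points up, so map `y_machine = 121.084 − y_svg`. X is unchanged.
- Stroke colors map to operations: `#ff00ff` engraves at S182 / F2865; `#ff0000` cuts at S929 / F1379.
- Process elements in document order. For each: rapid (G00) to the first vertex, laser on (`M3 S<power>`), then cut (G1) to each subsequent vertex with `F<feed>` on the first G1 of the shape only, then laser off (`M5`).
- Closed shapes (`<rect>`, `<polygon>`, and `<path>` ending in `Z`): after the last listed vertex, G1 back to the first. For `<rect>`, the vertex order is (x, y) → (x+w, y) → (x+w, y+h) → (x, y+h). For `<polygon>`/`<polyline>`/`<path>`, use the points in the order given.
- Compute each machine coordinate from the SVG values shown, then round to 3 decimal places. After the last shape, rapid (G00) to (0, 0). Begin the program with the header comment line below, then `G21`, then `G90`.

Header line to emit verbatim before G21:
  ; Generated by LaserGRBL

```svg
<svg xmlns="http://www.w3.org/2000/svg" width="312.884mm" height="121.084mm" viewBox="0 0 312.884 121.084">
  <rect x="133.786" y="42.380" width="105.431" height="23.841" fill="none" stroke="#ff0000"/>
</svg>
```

; Generated by LaserGRBL
G21
G90
G00 X133.786 Y78.704
M3 S929
G1 X239.217 Y78.704 F1379
G1 X239.217 Y54.863
G1 X133.786 Y54.863
G1 X133.786 Y78.704
M5
G00 X0.000 Y0.000

viewBox `0 0 312.884 121.084` with mm width/height → 1 unit = 1 mm. Flip: y_m = 121.084 − y_svg.

**Shape 1** — `<rect>` rectangle, stroke `#ff0000` → cut (S929, F1379). Machine vertices: (133.786,78.704) → (239.217,78.704) → (239.217,54.863) → (133.786,54.863) → (133.786,78.704). Closed: final G1 returns to the first vertex.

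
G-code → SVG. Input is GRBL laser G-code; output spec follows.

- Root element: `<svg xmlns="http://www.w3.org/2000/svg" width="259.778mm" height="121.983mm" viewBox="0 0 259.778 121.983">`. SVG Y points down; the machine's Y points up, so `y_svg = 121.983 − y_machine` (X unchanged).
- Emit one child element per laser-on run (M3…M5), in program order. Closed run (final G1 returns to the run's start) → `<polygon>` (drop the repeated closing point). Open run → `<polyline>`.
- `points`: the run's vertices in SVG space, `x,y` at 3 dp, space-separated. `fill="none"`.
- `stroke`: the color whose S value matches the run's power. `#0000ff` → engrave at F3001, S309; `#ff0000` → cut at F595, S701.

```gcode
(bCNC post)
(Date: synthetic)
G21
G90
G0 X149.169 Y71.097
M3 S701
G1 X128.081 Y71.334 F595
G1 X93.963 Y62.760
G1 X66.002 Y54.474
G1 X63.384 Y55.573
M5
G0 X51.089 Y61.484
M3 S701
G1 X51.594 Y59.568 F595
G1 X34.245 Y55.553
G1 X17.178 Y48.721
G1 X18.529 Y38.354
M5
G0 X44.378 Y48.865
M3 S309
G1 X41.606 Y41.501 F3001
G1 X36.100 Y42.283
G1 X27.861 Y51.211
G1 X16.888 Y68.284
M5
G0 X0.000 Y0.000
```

Each laser-on run becomes one SVG element. Flip Y back into SVG space with y_svg = 121.983 − y_machine.

Run 1: power S701 maps to stroke `#ff0000` (cut). The run is open, so emit a `<polyline>` with points (Y-flipped): 149.169,50.886 128.081,50.649 93.963,59.223 66.002,67.509 63.384,66.410.

Run 2: power S701 maps to stroke `#ff0000` (cut). The run is open, so emit a `<polyline>` with points (Y-flipped): 51.089,60.499 51.594,62.415 34.245,66.430 17.178,73.262 18.529,83.629.

Run 3: S309 ⇒ engrave layer `#0000ff`. The run is open, so emit a `<polyline>` with points (Y-flipped): 44.378,73.118 41.606,80.482 36.100,79.700 27.861,70.772 16.888,53.699.

<svg xmlns="http://www.w3.org/2000/svg" width="259.778mm" height="121.983mm" viewBox="0 0 259.778 121.983">
  <polyline points="149.169,50.886 128.081,50.649 93.963,59.223 66.002,67.509 63.384,66.410" fill="none" stroke="#ff0000"/>
  <polyline points="51.089,60.499 51.594,62.415 34.245,66.430 17.178,73.262 18.529,83.629" fill="none" stroke="#ff0000"/>
  <polyline points="44.378,73.118 41.606,80.482 36.100,79.700 27.861,70.772 16.888,53.699" fill="none" stroke="#0000ff"/>
</svg>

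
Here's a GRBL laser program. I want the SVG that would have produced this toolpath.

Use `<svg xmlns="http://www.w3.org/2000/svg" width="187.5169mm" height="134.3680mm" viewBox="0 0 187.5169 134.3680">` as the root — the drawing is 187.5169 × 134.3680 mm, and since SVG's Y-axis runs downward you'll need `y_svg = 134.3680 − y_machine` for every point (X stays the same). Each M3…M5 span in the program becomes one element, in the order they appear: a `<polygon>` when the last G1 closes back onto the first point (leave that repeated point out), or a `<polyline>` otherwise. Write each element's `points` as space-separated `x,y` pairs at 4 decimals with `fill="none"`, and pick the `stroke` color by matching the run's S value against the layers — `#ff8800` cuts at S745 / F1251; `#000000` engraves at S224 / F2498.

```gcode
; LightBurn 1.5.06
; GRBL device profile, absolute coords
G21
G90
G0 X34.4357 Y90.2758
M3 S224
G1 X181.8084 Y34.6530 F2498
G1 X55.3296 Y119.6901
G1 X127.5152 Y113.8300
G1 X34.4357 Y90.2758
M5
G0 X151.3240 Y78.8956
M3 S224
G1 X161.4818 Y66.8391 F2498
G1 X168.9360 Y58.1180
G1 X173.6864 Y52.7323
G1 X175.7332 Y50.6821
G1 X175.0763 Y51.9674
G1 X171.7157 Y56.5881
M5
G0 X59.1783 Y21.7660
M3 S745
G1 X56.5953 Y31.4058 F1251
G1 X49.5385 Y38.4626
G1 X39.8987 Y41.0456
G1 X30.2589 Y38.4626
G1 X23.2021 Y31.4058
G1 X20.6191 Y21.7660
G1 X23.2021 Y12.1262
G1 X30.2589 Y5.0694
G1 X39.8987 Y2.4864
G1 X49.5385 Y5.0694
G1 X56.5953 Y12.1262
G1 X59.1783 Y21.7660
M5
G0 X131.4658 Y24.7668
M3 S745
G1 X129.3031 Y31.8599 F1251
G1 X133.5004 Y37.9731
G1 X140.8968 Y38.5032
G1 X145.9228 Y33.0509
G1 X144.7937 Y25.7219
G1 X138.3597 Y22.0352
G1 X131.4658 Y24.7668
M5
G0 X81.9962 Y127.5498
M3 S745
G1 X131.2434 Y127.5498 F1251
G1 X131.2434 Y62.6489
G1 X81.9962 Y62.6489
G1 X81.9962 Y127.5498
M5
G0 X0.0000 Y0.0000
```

<svg xmlns="http://www.w3.org/2000/svg" width="187.5169mm" height="134.3680mm" viewBox="0 0 187.5169 134.3680">
  <polygon points="34.4357,44.0922 181.8084,99.7150 55.3296,14.6779 127.5152,20.5380" fill="none" stroke="#000000"/>
  <polyline points="151.3240,55.4724 161.4818,67.5289 168.9360,76.2500 173.6864,81.6357 175.7332,83.6859 175.0763,82.4006 171.7157,77.7799" fill="none" stroke="#000000"/>
  <polygon points="59.1783,112.6020 56.5953,102.9622 49.5385,95.9054 39.8987,93.3224 30.2589,95.9054 23.2021,102.9622 20.6191,112.6020 23.2021,122.2418 30.2589,129.2986 39.8987,131.8816 49.5385,129.2986 56.5953,122.2418" fill="none" stroke="#ff8800"/>
  <polygon points="131.4658,109.6012 129.3031,102.5081 133.5004,96.3949 140.8968,95.8648 145.9228,101.3171 144.7937,108.6461 138.3597,112.3328" fill="none" stroke="#ff8800"/>
  <polygon points="81.9962,6.8182 131.2434,6.8182 131.2434,71.7191 81.9962,71.7191" fill="none" stroke="#ff8800"/>
</svg>

Each laser-on run becomes one SVG element. Flip Y back into SVG space with y_svg = 134.3680 − y_machine.

Run 1: power S224 maps to stroke `#000000` (engrave). The run returns to its start, so emit a `<polygon>` with points (Y-flipped): 34.4357,44.0922 181.8084,99.7150 55.3296,14.6779 127.5152,20.5380.

Run 2: S224 ⇒ engrave layer `#000000`. The run is open, so emit a `<polyline>` with points (Y-flipped): 151.3240,55.4724 161.4818,67.5289 168.9360,76.2500 173.6864,81.6357 175.7332,83.6859 175.0763,82.4006 171.7157,77.7799.

Run 3: S745 ⇒ cut layer `#ff8800`. The run returns to its start, so emit a `<polygon>` with points (Y-flipped): 59.1783,112.6020 56.5953,102.9622 49.5385,95.9054 39.8987,93.3224 30.2589,95.9054 23.2021,102.9622 20.6191,112.6020 23.2021,122.2418 30.2589,129.2986 39.8987,131.8816 49.5385,129.2986 56.5953,122.2418.

Run 4: power S745 maps to stroke `#ff8800` (cut). The run returns to its start, so emit a `<polygon>` with points (Y-flipped): 131.4658,109.6012 129.3031,102.5081 133.5004,96.3949 140.8968,95.8648 145.9228,101.3171 144.7937,108.6461 138.3597,112.3328.

Run 5: the run's S745 means `#ff8800` (cut). The run returns to its start, so emit a `<polygon>` with points (Y-flipped): 81.9962,6.8182 131.2434,6.8182 131.2434,71.7191 81.9962,71.7191.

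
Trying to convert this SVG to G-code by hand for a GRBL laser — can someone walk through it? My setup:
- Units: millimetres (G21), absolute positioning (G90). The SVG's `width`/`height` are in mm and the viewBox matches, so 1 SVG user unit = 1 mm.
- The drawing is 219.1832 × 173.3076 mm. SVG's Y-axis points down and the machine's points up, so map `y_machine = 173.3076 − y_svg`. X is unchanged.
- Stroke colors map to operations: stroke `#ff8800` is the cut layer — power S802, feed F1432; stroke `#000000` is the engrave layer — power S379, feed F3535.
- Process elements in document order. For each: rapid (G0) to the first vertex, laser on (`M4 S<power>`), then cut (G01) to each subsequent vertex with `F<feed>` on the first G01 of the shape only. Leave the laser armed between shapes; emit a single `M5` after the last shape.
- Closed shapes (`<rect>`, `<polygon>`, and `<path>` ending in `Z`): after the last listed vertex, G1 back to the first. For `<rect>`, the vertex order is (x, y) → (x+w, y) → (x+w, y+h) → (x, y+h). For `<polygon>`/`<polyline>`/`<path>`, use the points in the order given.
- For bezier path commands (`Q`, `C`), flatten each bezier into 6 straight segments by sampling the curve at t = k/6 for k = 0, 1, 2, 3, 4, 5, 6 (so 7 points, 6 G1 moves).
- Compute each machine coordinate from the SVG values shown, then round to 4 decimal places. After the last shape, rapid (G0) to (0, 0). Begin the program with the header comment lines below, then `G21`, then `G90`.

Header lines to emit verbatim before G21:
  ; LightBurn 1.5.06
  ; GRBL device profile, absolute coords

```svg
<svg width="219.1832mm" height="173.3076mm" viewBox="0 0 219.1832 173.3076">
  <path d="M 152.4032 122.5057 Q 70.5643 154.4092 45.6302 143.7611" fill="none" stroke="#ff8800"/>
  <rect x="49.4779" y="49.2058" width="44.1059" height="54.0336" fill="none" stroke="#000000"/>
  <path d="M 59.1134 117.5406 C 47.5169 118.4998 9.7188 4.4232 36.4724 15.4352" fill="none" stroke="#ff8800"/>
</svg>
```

1 u = 1 mm; y_m = 173.3076 − y.

[1] `<path>` quadratic bezier, #ff8800→cut S802 F1432: (152.4032,50.8019) → (126.7043,41.3494) → (104.1667,34.2609) → (84.7905,29.5363) → (68.5757,27.1757) → (55.5223,27.1791) → (45.6302,29.5465)

[2] `<rect>` rectangle, #000000→engrave S379 F3535: (49.4779,124.1018) → (93.5838,124.1018) → (93.5838,70.0682) → (49.4779,70.0682) → (49.4779,124.1018) (closed)

[3] `<path>` cubic bezier, #ff8800→cut S802 F1432: (59.1134,55.7670) → (51.5518,63.7620) → (42.1443,84.2596) → (33.4116,110.5895) → (27.8748,136.0817) → (28.0548,154.0660) → (36.4724,157.8724)

; LightBurn 1.5.06
; GRBL device profile, absolute coords
G21
G90
G0 X152.4032 Y50.8019
M4 S802
G01 X126.7043 Y41.3494 F1432
G01 X104.1667 Y34.2609
G01 X84.7905 Y29.5363
G01 X68.5757 Y27.1757
G01 X55.5223 Y27.1791
G01 X45.6302 Y29.5465
G0 X49.4779 Y124.1018
M4 S379
G01 X93.5838 Y124.1018 F3535
G01 X93.5838 Y70.0682
G01 X49.4779 Y70.0682
G01 X49.4779 Y124.1018
G0 X59.1134 Y55.7670
M4 S802
G01 X51.5518 Y63.7620 F1432
G01 X42.1443 Y84.2596
G01 X33.4116 Y110.5895
G01 X27.8748 Y136.0817
G01 X28.0548 Y154.0660
G01 X36.4724 Y157.8724
M5
G0 X0.0000 Y0.0000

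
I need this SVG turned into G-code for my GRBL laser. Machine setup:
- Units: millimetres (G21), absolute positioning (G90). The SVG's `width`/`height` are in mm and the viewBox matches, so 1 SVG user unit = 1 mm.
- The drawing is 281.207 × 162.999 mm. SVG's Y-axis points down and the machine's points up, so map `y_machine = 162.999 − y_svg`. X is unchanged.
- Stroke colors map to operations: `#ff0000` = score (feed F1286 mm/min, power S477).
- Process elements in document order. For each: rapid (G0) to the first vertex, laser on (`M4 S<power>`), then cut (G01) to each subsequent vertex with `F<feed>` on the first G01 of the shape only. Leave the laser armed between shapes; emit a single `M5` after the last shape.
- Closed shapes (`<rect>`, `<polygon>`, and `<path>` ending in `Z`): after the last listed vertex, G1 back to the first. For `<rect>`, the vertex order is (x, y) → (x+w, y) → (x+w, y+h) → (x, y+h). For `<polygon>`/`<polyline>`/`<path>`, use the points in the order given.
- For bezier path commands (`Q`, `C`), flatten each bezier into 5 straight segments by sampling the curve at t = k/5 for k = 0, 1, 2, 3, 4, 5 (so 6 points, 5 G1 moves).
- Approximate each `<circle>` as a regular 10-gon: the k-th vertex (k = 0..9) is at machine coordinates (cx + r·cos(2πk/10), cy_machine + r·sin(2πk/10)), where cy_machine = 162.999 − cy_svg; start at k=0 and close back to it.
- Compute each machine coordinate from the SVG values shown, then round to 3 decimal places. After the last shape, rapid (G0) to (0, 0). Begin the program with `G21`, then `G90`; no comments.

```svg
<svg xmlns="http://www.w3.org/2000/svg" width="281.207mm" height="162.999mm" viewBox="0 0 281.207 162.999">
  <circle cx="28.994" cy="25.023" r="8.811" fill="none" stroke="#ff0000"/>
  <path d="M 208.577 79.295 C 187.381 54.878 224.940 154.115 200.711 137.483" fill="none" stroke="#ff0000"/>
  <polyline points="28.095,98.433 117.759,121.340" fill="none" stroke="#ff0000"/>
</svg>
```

Since the viewBox matches the mm dimensions, user units are millimetres directly. The only transform is the Y-flip y_m = 162.999 − y_svg.

Shape 1 is a circle drawn with `<circle>`. Its stroke #ff0000 means score at S477, F1286. After flipping Y the toolpath is (37.805,137.976) → (36.122,143.155) → (31.717,146.356) → (26.271,146.356) → (21.866,143.155) → (20.183,137.976) → (21.866,132.797) → (26.271,129.596) → (31.717,129.596) → (36.122,132.797) → (37.805,137.976), returning to the start.

Shape 2 is a cubic bezier drawn with `<path>`. Its stroke #ff0000 means score at S477, F1286. After flipping Y the toolpath is (208.577,83.704) → (201.946,85.432) → (203.629,68.980) → (207.842,45.845) → (208.798,27.525) → (200.711,25.516).

Shape 3 is a line segment drawn with `<polyline>`. Its stroke #ff0000 means score at S477, F1286. After flipping Y the toolpath is (28.095,64.566) → (117.759,41.659).

G21
G90
G0 X37.805 Y137.976
M4 S477
G01 X36.122 Y143.155 F1286
G01 X31.717 Y146.356
G01 X26.271 Y146.356
G01 X21.866 Y143.155
G01 X20.183 Y137.976
G01 X21.866 Y132.797
G01 X26.271 Y129.596
G01 X31.717 Y129.596
G01 X36.122 Y132.797
G01 X37.805 Y137.976
G0 X208.577 Y83.704
M4 S477
G01 X201.946 Y85.432 F1286
G01 X203.629 Y68.980
G01 X207.842 Y45.845
G01 X208.798 Y27.525
G01 X200.711 Y25.516
G0 X28.095 Y64.566
M4 S477
G01 X117.759 Y41.659 F1286
M5
G0 X0.000 Y0.000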